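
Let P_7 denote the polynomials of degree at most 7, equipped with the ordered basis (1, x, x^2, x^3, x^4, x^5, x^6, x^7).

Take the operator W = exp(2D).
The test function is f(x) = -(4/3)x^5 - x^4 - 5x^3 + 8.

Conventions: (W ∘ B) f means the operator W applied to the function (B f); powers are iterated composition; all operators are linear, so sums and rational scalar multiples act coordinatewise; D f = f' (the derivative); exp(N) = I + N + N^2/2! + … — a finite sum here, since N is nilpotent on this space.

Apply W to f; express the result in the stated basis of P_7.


the image equals g(x) = -(4/3)x^5 - (43/3)x^4 - (199/3)x^3 - (482/3)x^2 - (596/3)x - 272/3

order-1 term: -(40/3)x^4 - 8x^3 - 30x^2
order-2 term: -(160/3)x^3 - 24x^2 - 60x
order-3 term: -(320/3)x^2 - 32x - 40
order-4 term: -(320/3)x - 16
order-5 term: -128/3
the series for exp(2D) f terminates at order 5
exp(2D) f = -(4/3)x^5 - (43/3)x^4 - (199/3)x^3 - (482/3)x^2 - (596/3)x - 272/3


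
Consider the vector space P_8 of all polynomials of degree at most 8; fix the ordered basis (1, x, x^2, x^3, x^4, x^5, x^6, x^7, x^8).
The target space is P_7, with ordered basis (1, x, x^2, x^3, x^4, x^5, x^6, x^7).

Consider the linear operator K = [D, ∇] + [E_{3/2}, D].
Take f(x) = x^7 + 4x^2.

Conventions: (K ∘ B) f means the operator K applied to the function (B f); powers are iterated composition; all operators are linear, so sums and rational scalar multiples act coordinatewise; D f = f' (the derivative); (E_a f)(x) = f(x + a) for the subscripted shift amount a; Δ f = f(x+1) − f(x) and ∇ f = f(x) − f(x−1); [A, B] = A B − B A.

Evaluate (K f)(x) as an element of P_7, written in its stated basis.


the result is g(x) = 0

∇ f = 7x^6 - 21x^5 + 35x^4 - 35x^3 + 21x^2 + x - 3
D ∇ f = 42x^5 - 105x^4 + 140x^3 - 105x^2 + 42x + 1
D f = 7x^6 + 8x
∇ D f = 42x^5 - 105x^4 + 140x^3 - 105x^2 + 42x + 1
[D, ∇] f = 0
D f = 7x^6 + 8x
E_{3/2} D f = 7x^6 + 63x^5 + (945/4)x^4 + (945/2)x^3 + (8505/16)x^2 + (5231/16)x + 5871/64
E_{3/2} f = x^7 + (21/2)x^6 + (189/4)x^5 + (945/8)x^4 + (2835/16)x^3 + (5231/32)x^2 + (5871/64)x + 3339/128
D E_{3/2} f = 7x^6 + 63x^5 + (945/4)x^4 + (945/2)x^3 + (8505/16)x^2 + (5231/16)x + 5871/64
[E_{3/2}, D] f = 0
([D, ∇] + [E_{3/2}, D]) f = 0


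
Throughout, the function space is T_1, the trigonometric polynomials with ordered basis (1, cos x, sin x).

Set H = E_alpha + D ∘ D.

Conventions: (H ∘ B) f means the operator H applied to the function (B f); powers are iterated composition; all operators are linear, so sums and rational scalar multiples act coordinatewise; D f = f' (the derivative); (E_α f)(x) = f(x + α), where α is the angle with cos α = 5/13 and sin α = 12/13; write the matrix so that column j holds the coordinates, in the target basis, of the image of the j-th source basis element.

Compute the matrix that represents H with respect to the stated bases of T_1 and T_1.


image of 1: 1
image of cos x: -(8/13)cos x - (12/13)sin x
image of sin x: (12/13)cos x - (8/13)sin x
each image's coordinates form column j of the matrix

the matrix is [[1, 0, 0]; [0, -8/13, 12/13]; [0, -12/13, -8/13]] (rows listed top to bottom)


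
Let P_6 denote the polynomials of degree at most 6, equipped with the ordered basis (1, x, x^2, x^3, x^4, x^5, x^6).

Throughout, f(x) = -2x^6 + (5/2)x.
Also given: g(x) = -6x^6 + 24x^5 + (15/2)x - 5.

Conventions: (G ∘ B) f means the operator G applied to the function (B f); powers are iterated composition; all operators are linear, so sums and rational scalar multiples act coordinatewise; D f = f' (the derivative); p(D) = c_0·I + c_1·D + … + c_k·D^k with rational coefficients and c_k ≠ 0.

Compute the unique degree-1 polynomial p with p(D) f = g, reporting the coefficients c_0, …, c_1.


c_0 = 3, c_1 = -2

D^0 f = -2x^6 + (5/2)x
D^1 f = -12x^5 + 5/2
matching coefficients of g against c_0 f + c_1 Df + … from the top degree down determines the c_i
solution: c_0 = 3, c_1 = -2


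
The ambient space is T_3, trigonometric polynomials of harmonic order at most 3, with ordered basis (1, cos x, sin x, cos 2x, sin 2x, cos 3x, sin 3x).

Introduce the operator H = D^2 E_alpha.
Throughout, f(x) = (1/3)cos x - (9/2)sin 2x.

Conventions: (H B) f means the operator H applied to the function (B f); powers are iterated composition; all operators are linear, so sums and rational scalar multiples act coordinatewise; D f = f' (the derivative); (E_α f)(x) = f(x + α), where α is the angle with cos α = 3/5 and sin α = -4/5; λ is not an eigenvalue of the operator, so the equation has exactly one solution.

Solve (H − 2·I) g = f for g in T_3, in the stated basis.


g(x) = -(13/111)cos x + (4/111)sin x + (108/97)cos 2x + (99/388)sin 2x

write g with unknown coordinates in the stated basis and equate coefficients in (H − 2·I) g = f
solving from the highest basis element down gives g = -(13/111)cos x + (4/111)sin x + (108/97)cos 2x + (99/388)sin 2x
check: H g = (11/111)cos x + (8/111)sin x + (216/97)cos 2x - (387/97)sin 2x
so H g − 2·g = (1/3)cos x - (9/2)sin 2x = f ✓


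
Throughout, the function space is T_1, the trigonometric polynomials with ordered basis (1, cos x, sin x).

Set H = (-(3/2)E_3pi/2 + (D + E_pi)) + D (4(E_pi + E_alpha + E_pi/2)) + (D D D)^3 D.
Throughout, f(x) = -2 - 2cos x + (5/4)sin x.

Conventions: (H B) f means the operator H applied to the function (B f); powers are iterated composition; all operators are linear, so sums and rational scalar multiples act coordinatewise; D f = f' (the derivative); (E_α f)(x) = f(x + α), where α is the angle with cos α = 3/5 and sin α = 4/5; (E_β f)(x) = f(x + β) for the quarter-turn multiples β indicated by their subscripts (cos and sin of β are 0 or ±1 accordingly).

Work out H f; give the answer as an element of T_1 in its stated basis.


E_3pi/2 f = -2 - (5/4)cos x - 2sin x
(-(3/2)E_3pi/2) f = 3 + (15/8)cos x + 3sin x
D f = (5/4)cos x + 2sin x
E_pi f = -2 + 2cos x - (5/4)sin x
(D + E_pi) f = -2 + (13/4)cos x + (3/4)sin x
(-(3/2)E_3pi/2 + (D + E_pi)) f = 1 + (41/8)cos x + (15/4)sin x
E_pi f = -2 + 2cos x - (5/4)sin x
E_alpha f = -2 - (1/5)cos x + (47/20)sin x
E_pi/2 f = -2 + (5/4)cos x + 2sin x
(E_pi + E_alpha + E_pi/2) f = -6 + (61/20)cos x + (31/10)sin x
(4(E_pi + E_alpha + E_pi/2)) f = -24 + (61/5)cos x + (62/5)sin x
D (4(E_pi + E_alpha + E_pi/2)) f = (62/5)cos x - (61/5)sin x
D f = (5/4)cos x + 2sin x
D D f = 2cos x - (5/4)sin x
D D D f = -(5/4)cos x - 2sin x
D D D D f = -2cos x + (5/4)sin x
D (D D D) D f = (5/4)cos x + 2sin x
D D (D D D) D f = 2cos x - (5/4)sin x
D D D (D D D) D f = -(5/4)cos x - 2sin x
D (D D D) (D D D) D f = -2cos x + (5/4)sin x
D D (D D D) (D D D) D f = (5/4)cos x + 2sin x
D D D (D D D) (D D D) D f = 2cos x - (5/4)sin x
((-(3/2)E_3pi/2 + (D + E_pi)) + D (4(E_pi + E_alpha + E_pi/2)) + (D D D)^3 D) f = 1 + (781/40)cos x - (97/10)sin x

g(x) = 1 + (781/40)cos x - (97/10)sin x


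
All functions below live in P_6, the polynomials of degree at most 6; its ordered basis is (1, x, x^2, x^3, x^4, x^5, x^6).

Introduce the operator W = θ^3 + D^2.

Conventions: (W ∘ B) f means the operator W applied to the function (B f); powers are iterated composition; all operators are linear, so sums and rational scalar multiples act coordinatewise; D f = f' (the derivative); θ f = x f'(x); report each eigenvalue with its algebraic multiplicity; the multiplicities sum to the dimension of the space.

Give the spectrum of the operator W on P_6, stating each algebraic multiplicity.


image of 1: 0
image of x: x
image of x^2: 8x^2 + 2
image of x^3: 27x^3 + 6x
image of x^4: 64x^4 + 12x^2
image of x^5: 125x^5 + 20x^3
image of x^6: 216x^6 + 30x^4
the matrix is upper triangular; its diagonal is (0, 1, 8, 27, 64, 125, 216)
for a triangular matrix the eigenvalues are the diagonal entries, with algebraic multiplicity their repetition count

λ = 0 (multiplicity 1), λ = 1 (multiplicity 1), λ = 8 (multiplicity 1), λ = 27 (multiplicity 1), λ = 64 (multiplicity 1), λ = 125 (multiplicity 1), λ = 216 (multiplicity 1)


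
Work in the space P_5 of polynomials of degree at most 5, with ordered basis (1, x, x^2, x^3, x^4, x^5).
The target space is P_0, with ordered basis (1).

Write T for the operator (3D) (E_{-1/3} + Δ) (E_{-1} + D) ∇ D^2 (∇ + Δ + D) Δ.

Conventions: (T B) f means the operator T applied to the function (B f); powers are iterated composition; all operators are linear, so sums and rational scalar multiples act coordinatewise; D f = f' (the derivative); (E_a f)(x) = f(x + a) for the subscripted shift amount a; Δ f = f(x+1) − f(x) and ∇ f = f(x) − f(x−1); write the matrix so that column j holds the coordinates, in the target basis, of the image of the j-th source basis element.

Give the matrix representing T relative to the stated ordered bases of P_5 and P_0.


the matrix is [[0, 0, 0, 0, 0, 0]] (rows listed top to bottom)

image of 1: 0
image of x: 0
image of x^2: 0
image of x^3: 0
image of x^4: 0
image of x^5: 0
each image's coordinates form column j of the matrix


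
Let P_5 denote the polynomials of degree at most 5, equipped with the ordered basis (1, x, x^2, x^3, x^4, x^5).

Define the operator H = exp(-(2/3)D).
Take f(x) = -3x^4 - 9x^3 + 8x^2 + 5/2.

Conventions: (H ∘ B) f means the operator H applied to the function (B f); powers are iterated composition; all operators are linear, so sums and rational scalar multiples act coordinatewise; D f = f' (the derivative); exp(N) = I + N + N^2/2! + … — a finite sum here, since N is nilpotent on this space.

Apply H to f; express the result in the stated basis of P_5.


order-1 term: 8x^3 + 18x^2 - (32/3)x
order-2 term: -8x^2 - 12x + 32/9
order-3 term: (32/9)x + 8/3
order-4 term: -16/27
the series for exp(-(2/3)D) f terminates at order 4
exp(-(2/3)D) f = -3x^4 - x^3 + 18x^2 - (172/9)x + 439/54

g(x) = -3x^4 - x^3 + 18x^2 - (172/9)x + 439/54


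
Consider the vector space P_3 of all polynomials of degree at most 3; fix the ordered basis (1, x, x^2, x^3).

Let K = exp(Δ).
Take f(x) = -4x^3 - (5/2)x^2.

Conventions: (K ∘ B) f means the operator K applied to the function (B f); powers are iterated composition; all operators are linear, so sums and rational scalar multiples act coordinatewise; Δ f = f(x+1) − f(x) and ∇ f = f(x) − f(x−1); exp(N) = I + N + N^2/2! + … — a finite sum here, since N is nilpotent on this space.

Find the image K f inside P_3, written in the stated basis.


order-1 term: -12x^2 - 17x - 13/2
order-2 term: -12x - 29/2
order-3 term: -4
the series for exp(Δ) f terminates at order 3
exp(Δ) f = -4x^3 - (29/2)x^2 - 29x - 25

the image equals g(x) = -4x^3 - (29/2)x^2 - 29x - 25


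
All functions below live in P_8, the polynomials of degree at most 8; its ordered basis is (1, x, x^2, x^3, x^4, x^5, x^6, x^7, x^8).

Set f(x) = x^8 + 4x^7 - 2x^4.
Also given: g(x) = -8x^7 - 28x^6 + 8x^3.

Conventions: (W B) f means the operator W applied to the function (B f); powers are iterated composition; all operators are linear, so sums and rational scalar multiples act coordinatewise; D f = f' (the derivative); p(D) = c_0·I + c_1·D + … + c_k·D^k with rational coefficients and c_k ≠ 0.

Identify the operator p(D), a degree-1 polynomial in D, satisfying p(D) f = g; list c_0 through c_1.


D^0 f = x^8 + 4x^7 - 2x^4
D^1 f = 8x^7 + 28x^6 - 8x^3
matching coefficients of g against c_0 f + c_1 Df + … from the top degree down determines the c_i
solution: c_0 = 0, c_1 = -1

c_0 = 0, c_1 = -1


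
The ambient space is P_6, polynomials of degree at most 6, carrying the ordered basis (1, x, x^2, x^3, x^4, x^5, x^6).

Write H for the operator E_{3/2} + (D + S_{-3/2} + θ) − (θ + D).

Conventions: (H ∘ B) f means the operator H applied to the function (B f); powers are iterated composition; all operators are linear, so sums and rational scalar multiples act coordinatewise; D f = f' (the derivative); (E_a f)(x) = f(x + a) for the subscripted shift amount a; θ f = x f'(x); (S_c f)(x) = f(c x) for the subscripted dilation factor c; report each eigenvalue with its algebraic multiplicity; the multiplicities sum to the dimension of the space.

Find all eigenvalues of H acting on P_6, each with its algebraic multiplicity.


λ = -211/32 (multiplicity 1), λ = -19/8 (multiplicity 1), λ = -1/2 (multiplicity 1), λ = 2 (multiplicity 1), λ = 13/4 (multiplicity 1), λ = 97/16 (multiplicity 1), λ = 793/64 (multiplicity 1)

image of 1: 2
image of x: -(1/2)x + 3/2
image of x^2: (13/4)x^2 + 3x + 9/4
image of x^3: -(19/8)x^3 + (9/2)x^2 + (27/4)x + 27/8
image of x^4: (97/16)x^4 + 6x^3 + (27/2)x^2 + (27/2)x + 81/16
image of x^5: -(211/32)x^5 + (15/2)x^4 + (45/2)x^3 + (135/4)x^2 + (405/16)x + 243/32
image of x^6: (793/64)x^6 + 9x^5 + (135/4)x^4 + (135/2)x^3 + (1215/16)x^2 + (729/16)x + 729/64
the matrix is upper triangular; its diagonal is (2, -1/2, 13/4, -19/8, 97/16, -211/32, 793/64)
for a triangular matrix the eigenvalues are the diagonal entries, with algebraic multiplicity their repetition count


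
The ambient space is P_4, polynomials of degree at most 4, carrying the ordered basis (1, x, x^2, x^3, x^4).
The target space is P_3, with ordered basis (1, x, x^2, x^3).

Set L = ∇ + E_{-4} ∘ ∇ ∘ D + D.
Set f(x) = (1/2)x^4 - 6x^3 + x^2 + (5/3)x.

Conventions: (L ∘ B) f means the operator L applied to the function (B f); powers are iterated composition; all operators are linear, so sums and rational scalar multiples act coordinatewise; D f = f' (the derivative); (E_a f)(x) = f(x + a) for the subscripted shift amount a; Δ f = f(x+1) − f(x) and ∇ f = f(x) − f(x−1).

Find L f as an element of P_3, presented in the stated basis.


∇ f = 2x^3 - 21x^2 + 22x - 35/6
D f = 2x^3 - 18x^2 + 2x + 5/3
∇ D f = 6x^2 - 42x + 22
E_{-4} ∇ D f = 6x^2 - 90x + 286
D f = 2x^3 - 18x^2 + 2x + 5/3
(∇ + E_{-4} ∘ ∇ ∘ D + D) f = 4x^3 - 33x^2 - 66x + 1691/6

g(x) = 4x^3 - 33x^2 - 66x + 1691/6


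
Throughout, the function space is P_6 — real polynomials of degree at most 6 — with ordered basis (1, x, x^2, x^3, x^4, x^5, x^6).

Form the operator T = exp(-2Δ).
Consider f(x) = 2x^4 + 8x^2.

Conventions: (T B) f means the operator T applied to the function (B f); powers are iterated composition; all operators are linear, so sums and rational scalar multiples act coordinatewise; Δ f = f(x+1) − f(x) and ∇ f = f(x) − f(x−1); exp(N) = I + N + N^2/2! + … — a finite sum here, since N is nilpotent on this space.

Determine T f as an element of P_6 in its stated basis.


order-1 term: -16x^3 - 24x^2 - 48x - 20
order-2 term: 48x^2 + 96x + 88
order-3 term: -64x - 96
order-4 term: 32
the series for exp(-2Δ) f terminates at order 4
exp(-2Δ) f = 2x^4 - 16x^3 + 32x^2 - 16x + 4

the image equals g(x) = 2x^4 - 16x^3 + 32x^2 - 16x + 4


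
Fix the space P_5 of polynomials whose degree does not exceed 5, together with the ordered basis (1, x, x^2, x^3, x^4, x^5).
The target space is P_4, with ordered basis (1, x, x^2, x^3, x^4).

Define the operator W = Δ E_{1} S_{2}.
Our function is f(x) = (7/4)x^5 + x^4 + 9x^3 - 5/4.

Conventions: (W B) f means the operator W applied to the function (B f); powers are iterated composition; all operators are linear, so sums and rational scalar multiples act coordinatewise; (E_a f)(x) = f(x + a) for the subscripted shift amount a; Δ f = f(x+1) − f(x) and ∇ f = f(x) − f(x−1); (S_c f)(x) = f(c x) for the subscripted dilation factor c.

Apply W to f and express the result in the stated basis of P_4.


S_{2} f = 56x^5 + 16x^4 + 72x^3 - 5/4
E_{1} S_{2} f = 56x^5 + 296x^4 + 696x^3 + 872x^2 + 560x + 571/4
Δ E_{1} S_{2} f = 280x^4 + 1744x^3 + 4424x^2 + 5296x + 2480

the result is g(x) = 280x^4 + 1744x^3 + 4424x^2 + 5296x + 2480


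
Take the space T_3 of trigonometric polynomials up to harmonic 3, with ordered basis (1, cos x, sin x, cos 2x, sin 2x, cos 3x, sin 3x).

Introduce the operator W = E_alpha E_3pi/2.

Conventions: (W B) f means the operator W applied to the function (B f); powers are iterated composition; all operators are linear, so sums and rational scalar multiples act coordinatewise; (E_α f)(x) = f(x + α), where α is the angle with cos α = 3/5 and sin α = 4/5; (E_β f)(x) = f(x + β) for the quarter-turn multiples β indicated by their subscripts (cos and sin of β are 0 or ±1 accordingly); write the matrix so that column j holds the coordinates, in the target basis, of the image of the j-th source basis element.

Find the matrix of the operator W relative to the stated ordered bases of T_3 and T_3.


image of 1: 1
image of cos x: (4/5)cos x + (3/5)sin x
image of sin x: -(3/5)cos x + (4/5)sin x
image of cos 2x: (7/25)cos 2x + (24/25)sin 2x
image of sin 2x: -(24/25)cos 2x + (7/25)sin 2x
image of cos 3x: -(44/125)cos 3x + (117/125)sin 3x
image of sin 3x: -(117/125)cos 3x - (44/125)sin 3x
each image's coordinates form column j of the matrix

the matrix is [[1, 0, 0, 0, 0, 0, 0]; [0, 4/5, -3/5, 0, 0, 0, 0]; [0, 3/5, 4/5, 0, 0, 0, 0]; [0, 0, 0, 7/25, -24/25, 0, 0]; [0, 0, 0, 24/25, 7/25, 0, 0]; [0, 0, 0, 0, 0, -44/125, -117/125]; [0, 0, 0, 0, 0, 117/125, -44/125]] (rows listed top to bottom)


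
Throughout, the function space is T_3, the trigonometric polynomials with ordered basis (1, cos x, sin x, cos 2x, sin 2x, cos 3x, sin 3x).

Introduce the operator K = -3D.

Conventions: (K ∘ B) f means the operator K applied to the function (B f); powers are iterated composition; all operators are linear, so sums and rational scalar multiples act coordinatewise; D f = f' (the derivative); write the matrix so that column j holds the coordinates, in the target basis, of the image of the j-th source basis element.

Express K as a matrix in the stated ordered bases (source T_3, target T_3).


image of 1: 0
image of cos x: 3sin x
image of sin x: -3cos x
image of cos 2x: 6sin 2x
image of sin 2x: -6cos 2x
image of cos 3x: 9sin 3x
image of sin 3x: -9cos 3x
each image's coordinates form column j of the matrix

the matrix is [[0, 0, 0, 0, 0, 0, 0]; [0, 0, -3, 0, 0, 0, 0]; [0, 3, 0, 0, 0, 0, 0]; [0, 0, 0, 0, -6, 0, 0]; [0, 0, 0, 6, 0, 0, 0]; [0, 0, 0, 0, 0, 0, -9]; [0, 0, 0, 0, 0, 9, 0]] (rows listed top to bottom)


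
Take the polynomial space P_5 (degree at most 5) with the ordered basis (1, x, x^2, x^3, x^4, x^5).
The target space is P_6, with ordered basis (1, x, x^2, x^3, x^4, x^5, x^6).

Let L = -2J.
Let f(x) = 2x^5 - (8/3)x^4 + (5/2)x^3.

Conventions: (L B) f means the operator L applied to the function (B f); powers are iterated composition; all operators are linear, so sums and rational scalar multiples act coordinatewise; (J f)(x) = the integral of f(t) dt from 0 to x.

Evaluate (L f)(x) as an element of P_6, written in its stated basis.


the result is g(x) = -(2/3)x^6 + (16/15)x^5 - (5/4)x^4

J f = (1/3)x^6 - (8/15)x^5 + (5/8)x^4
(-2J) f = -(2/3)x^6 + (16/15)x^5 - (5/4)x^4


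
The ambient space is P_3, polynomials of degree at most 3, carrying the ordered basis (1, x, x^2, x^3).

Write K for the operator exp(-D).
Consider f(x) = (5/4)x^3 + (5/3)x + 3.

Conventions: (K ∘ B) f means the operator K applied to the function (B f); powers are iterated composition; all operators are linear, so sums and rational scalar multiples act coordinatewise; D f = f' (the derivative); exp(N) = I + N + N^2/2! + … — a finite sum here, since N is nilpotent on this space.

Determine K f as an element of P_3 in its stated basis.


order-1 term: -(15/4)x^2 - 5/3
order-2 term: (15/4)x
order-3 term: -5/4
the series for exp(-D) f terminates at order 3
exp(-D) f = (5/4)x^3 - (15/4)x^2 + (65/12)x + 1/12

g(x) = (5/4)x^3 - (15/4)x^2 + (65/12)x + 1/12


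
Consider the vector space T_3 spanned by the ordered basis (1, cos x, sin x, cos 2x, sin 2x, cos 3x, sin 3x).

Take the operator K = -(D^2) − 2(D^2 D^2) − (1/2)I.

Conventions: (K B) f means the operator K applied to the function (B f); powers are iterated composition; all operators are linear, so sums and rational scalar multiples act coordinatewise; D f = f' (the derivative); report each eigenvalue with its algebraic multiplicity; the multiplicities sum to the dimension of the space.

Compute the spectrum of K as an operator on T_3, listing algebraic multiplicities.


image of 1: -1/2
image of cos x: -(3/2)cos x
image of sin x: -(3/2)sin x
image of cos 2x: -(57/2)cos 2x
image of sin 2x: -(57/2)sin 2x
image of cos 3x: -(307/2)cos 3x
image of sin 3x: -(307/2)sin 3x
the matrix is diagonal; its diagonal is (-1/2, -3/2, -3/2, -57/2, -57/2, -307/2, -307/2)
for a triangular matrix the eigenvalues are the diagonal entries, with algebraic multiplicity their repetition count

λ = -307/2 (multiplicity 2), λ = -57/2 (multiplicity 2), λ = -3/2 (multiplicity 2), λ = -1/2 (multiplicity 1)


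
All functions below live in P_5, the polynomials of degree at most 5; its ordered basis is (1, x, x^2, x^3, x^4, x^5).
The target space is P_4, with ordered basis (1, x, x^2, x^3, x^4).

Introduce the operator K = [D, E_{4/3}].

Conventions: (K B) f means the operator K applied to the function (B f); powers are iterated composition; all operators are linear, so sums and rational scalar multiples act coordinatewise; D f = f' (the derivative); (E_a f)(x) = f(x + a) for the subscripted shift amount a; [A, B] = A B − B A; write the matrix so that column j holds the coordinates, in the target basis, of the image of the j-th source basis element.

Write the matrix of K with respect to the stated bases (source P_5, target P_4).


image of 1: 0
image of x: 0
image of x^2: 0
image of x^3: 0
image of x^4: 0
image of x^5: 0
each image's coordinates form column j of the matrix

the matrix is [[0, 0, 0, 0, 0, 0]; [0, 0, 0, 0, 0, 0]; [0, 0, 0, 0, 0, 0]; [0, 0, 0, 0, 0, 0]; [0, 0, 0, 0, 0, 0]] (rows listed top to bottom)


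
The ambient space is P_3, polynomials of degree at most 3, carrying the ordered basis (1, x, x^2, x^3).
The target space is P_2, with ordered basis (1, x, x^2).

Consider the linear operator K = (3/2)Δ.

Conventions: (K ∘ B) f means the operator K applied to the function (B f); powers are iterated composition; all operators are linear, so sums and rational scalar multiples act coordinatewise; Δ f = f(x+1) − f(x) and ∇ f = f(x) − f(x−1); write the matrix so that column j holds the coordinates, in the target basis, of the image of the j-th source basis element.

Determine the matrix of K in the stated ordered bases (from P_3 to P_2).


image of 1: 0
image of x: 3/2
image of x^2: 3x + 3/2
image of x^3: (9/2)x^2 + (9/2)x + 3/2
each image's coordinates form column j of the matrix

the matrix is [[0, 3/2, 3/2, 3/2]; [0, 0, 3, 9/2]; [0, 0, 0, 9/2]] (rows listed top to bottom)


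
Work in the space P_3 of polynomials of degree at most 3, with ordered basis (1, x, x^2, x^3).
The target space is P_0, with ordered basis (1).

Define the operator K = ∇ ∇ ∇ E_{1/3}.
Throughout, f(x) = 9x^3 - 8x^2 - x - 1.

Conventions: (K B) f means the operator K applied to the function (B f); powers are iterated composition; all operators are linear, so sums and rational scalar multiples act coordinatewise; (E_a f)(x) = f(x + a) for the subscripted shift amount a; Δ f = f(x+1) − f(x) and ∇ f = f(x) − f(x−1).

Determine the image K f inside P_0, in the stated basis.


the image equals g(x) = 54

E_{1/3} f = 9x^3 + x^2 - (10/3)x - 17/9
∇ E_{1/3} f = 27x^2 - 25x + 14/3
∇ ∇ E_{1/3} f = 54x - 52
∇ ∇ ∇ E_{1/3} f = 54


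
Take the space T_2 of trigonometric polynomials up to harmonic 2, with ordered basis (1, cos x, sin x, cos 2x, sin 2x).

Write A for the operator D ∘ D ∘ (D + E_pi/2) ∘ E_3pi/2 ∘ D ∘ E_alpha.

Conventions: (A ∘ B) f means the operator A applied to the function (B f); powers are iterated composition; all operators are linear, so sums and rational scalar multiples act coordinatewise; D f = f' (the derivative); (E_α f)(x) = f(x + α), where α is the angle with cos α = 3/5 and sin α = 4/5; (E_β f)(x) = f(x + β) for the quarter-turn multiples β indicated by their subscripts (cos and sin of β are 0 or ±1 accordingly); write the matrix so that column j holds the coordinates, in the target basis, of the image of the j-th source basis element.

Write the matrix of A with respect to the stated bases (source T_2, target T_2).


image of 1: 0
image of cos x: (8/5)cos x + (6/5)sin x
image of sin x: -(6/5)cos x + (8/5)sin x
image of cos 2x: (304/25)cos 2x + (328/25)sin 2x
image of sin 2x: -(328/25)cos 2x + (304/25)sin 2x
each image's coordinates form column j of the matrix

the matrix is [[0, 0, 0, 0, 0]; [0, 8/5, -6/5, 0, 0]; [0, 6/5, 8/5, 0, 0]; [0, 0, 0, 304/25, -328/25]; [0, 0, 0, 328/25, 304/25]] (rows listed top to bottom)


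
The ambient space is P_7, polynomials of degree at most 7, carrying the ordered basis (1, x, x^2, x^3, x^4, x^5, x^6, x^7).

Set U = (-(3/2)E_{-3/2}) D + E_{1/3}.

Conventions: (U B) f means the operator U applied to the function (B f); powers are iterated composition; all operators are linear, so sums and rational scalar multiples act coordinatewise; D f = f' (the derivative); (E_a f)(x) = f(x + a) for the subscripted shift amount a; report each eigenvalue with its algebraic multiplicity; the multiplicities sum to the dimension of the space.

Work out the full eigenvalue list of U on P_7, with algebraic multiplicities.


λ = 1 (multiplicity 8)

image of 1: 1
image of x: x - 7/6
image of x^2: x^2 - (7/3)x + 83/18
image of x^3: x^3 - (7/2)x^2 + (83/6)x - 2179/216
image of x^4: x^4 - (14/3)x^3 + (83/3)x^2 - (2179/54)x + 6565/324
image of x^5: x^5 - (35/6)x^4 + (415/9)x^3 - (10895/108)x^2 + (32825/324)x - 295213/7776
image of x^6: x^6 - 7x^5 + (415/6)x^4 - (10895/54)x^3 + (32825/108)x^2 - (295213/1296)x + 1594355/23328
image of x^7: x^7 - (49/6)x^6 + (581/6)x^5 - (76265/216)x^4 + (229775/324)x^3 - (2066491/2592)x^2 + (11160485/23328)x - 33480655/279936
the matrix is upper triangular; its diagonal is (1, 1, 1, 1, 1, 1, 1, 1)
for a triangular matrix the eigenvalues are the diagonal entries, with algebraic multiplicity their repetition count


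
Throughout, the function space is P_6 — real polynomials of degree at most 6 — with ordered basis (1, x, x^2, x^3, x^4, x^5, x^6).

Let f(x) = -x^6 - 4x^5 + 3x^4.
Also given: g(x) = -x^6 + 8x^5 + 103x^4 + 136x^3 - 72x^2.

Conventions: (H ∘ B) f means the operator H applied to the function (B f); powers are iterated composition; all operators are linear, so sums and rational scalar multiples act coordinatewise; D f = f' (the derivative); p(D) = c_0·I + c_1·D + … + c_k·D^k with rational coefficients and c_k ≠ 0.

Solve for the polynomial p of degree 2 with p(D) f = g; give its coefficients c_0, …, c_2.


c_0 = 1, c_1 = -2, c_2 = -2

D^0 f = -x^6 - 4x^5 + 3x^4
D^1 f = -6x^5 - 20x^4 + 12x^3
D^2 f = -30x^4 - 80x^3 + 36x^2
matching coefficients of g against c_0 f + c_1 Df + … from the top degree down determines the c_i
solution: c_0 = 1, c_1 = -2, c_2 = -2


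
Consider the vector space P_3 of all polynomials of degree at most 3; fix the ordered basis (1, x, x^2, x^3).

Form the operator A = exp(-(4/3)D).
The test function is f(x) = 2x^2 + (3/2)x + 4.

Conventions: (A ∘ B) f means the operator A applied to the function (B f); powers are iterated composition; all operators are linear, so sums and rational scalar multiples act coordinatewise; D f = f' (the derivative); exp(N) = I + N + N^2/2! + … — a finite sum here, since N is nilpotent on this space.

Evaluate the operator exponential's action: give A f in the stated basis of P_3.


the result is g(x) = 2x^2 - (23/6)x + 50/9

order-1 term: -(16/3)x - 2
order-2 term: 32/9
the series for exp(-(4/3)D) f terminates at order 2
exp(-(4/3)D) f = 2x^2 - (23/6)x + 50/9


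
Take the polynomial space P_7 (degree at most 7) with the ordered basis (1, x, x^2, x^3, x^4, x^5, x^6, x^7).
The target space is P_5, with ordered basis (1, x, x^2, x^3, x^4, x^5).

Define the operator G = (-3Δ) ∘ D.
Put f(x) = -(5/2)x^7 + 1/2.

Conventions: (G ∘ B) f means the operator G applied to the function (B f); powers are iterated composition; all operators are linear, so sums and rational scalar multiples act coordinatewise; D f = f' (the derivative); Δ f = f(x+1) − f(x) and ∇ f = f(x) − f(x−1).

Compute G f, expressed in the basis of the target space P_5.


g(x) = 315x^5 + (1575/2)x^4 + 1050x^3 + (1575/2)x^2 + 315x + 105/2

D f = -(35/2)x^6
Δ D f = -105x^5 - (525/2)x^4 - 350x^3 - (525/2)x^2 - 105x - 35/2
(-3Δ) D f = 315x^5 + (1575/2)x^4 + 1050x^3 + (1575/2)x^2 + 315x + 105/2


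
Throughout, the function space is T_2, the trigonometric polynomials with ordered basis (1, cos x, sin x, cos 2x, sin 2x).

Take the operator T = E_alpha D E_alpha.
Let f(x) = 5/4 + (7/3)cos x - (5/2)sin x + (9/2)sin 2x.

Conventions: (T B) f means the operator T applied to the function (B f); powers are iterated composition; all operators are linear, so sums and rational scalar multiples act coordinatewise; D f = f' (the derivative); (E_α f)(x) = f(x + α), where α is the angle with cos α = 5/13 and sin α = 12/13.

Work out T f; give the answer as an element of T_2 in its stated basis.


E_alpha f = 5/4 - (55/39)cos x - (81/26)sin x + (540/169)cos 2x - (1071/338)sin 2x
D E_alpha f = -(81/26)cos x + (55/39)sin x - (1071/169)cos 2x - (1080/169)sin 2x
E_alpha D E_alpha f = (35/338)cos x + (1733/507)sin x - (2151/28561)cos 2x + (257040/28561)sin 2x

the image equals g(x) = (35/338)cos x + (1733/507)sin x - (2151/28561)cos 2x + (257040/28561)sin 2x


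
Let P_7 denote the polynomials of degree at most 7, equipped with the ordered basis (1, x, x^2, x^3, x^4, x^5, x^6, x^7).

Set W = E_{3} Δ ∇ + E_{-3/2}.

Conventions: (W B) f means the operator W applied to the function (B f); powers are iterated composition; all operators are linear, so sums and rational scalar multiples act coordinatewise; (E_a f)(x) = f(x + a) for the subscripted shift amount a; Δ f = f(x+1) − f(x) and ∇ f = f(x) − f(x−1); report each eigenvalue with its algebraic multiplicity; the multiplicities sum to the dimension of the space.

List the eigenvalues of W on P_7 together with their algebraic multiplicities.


image of 1: 1
image of x: x - 3/2
image of x^2: x^2 - 3x + 17/4
image of x^3: x^3 - (9/2)x^2 + (51/4)x + 117/8
image of x^4: x^4 - 6x^3 + (51/2)x^2 + (117/2)x + 1841/16
image of x^5: x^5 - (15/2)x^4 + (85/2)x^3 + (585/4)x^2 + (9205/16)x + 17997/32
image of x^6: x^6 - 9x^5 + (255/4)x^4 + (585/2)x^3 + (27615/16)x^2 + (53991/16)x + 173657/64
image of x^7: x^7 - (21/2)x^6 + (357/4)x^5 + (4095/8)x^4 + (64435/16)x^3 + (377937/32)x^2 + (1215599/64)x + 1551477/128
the matrix is upper triangular; its diagonal is (1, 1, 1, 1, 1, 1, 1, 1)
for a triangular matrix the eigenvalues are the diagonal entries, with algebraic multiplicity their repetition count

λ = 1 (multiplicity 8)


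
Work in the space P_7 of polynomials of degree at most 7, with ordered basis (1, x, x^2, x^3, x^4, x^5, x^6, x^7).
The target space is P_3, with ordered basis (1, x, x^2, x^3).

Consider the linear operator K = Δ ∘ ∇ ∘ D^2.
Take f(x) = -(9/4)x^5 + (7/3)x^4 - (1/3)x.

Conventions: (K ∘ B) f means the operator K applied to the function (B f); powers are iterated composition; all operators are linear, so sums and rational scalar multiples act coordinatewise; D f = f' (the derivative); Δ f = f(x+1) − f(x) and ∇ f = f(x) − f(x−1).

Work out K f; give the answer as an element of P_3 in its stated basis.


the image equals g(x) = -270x + 56

D f = -(45/4)x^4 + (28/3)x^3 - 1/3
D D f = -45x^3 + 28x^2
∇ D^2 f = -135x^2 + 191x - 73
Δ ∇ D^2 f = -270x + 56


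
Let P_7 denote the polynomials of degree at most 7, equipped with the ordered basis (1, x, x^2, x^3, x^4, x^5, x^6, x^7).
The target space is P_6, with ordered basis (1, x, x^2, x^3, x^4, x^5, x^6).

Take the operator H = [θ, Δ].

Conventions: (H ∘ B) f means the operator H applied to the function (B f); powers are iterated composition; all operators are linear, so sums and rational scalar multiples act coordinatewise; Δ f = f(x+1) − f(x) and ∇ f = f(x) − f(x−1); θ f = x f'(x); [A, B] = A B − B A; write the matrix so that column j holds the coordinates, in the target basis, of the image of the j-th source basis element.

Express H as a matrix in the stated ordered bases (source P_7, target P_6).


image of 1: 0
image of x: -1
image of x^2: -2x - 2
image of x^3: -3x^2 - 6x - 3
image of x^4: -4x^3 - 12x^2 - 12x - 4
image of x^5: -5x^4 - 20x^3 - 30x^2 - 20x - 5
image of x^6: -6x^5 - 30x^4 - 60x^3 - 60x^2 - 30x - 6
image of x^7: -7x^6 - 42x^5 - 105x^4 - 140x^3 - 105x^2 - 42x - 7
each image's coordinates form column j of the matrix

the matrix is [[0, -1, -2, -3, -4, -5, -6, -7]; [0, 0, -2, -6, -12, -20, -30, -42]; [0, 0, 0, -3, -12, -30, -60, -105]; [0, 0, 0, 0, -4, -20, -60, -140]; [0, 0, 0, 0, 0, -5, -30, -105]; [0, 0, 0, 0, 0, 0, -6, -42]; [0, 0, 0, 0, 0, 0, 0, -7]] (rows listed top to bottom)


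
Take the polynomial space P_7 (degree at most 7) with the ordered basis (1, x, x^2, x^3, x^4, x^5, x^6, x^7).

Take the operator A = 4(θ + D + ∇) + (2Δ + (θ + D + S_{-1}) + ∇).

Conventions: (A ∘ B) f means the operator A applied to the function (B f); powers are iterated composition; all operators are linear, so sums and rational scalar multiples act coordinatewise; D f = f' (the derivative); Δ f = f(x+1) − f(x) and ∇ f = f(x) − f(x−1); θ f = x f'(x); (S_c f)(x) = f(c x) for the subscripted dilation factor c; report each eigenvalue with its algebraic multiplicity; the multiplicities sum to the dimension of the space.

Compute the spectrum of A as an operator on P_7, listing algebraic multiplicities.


image of 1: 1
image of x: 4x + 12
image of x^2: 11x^2 + 24x - 3
image of x^3: 14x^3 + 36x^2 - 9x + 7
image of x^4: 21x^4 + 48x^3 - 18x^2 + 28x - 3
image of x^5: 24x^5 + 60x^4 - 30x^3 + 70x^2 - 15x + 7
image of x^6: 31x^6 + 72x^5 - 45x^4 + 140x^3 - 45x^2 + 42x - 3
image of x^7: 34x^7 + 84x^6 - 63x^5 + 245x^4 - 105x^3 + 147x^2 - 21x + 7
the matrix is upper triangular; its diagonal is (1, 4, 11, 14, 21, 24, 31, 34)
for a triangular matrix the eigenvalues are the diagonal entries, with algebraic multiplicity their repetition count

λ = 1 (multiplicity 1), λ = 4 (multiplicity 1), λ = 11 (multiplicity 1), λ = 14 (multiplicity 1), λ = 21 (multiplicity 1), λ = 24 (multiplicity 1), λ = 31 (multiplicity 1), λ = 34 (multiplicity 1)


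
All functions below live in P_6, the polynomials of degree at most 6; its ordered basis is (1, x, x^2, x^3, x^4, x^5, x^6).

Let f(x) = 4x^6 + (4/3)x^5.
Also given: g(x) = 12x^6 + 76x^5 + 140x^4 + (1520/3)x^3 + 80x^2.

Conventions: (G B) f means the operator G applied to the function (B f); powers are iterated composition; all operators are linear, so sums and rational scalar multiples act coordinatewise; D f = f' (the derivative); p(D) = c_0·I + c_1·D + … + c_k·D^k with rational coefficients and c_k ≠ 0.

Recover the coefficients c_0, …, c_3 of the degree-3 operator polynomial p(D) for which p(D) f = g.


c_0 = 3, c_1 = 3, c_2 = 1, c_3 = 1

D^0 f = 4x^6 + (4/3)x^5
D^1 f = 24x^5 + (20/3)x^4
D^2 f = 120x^4 + (80/3)x^3
D^3 f = 480x^3 + 80x^2
matching coefficients of g against c_0 f + c_1 Df + … from the top degree down determines the c_i
solution: c_0 = 3, c_1 = 3, c_2 = 1, c_3 = 1


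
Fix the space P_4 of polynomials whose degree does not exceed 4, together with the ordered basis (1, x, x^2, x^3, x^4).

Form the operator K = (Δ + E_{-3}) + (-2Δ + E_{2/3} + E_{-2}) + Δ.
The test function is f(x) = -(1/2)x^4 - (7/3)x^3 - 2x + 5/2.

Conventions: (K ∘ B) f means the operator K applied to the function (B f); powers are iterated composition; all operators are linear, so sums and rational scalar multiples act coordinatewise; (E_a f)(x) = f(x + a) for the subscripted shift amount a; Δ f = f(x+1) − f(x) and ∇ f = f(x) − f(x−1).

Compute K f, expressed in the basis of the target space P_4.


the result is g(x) = -(3/2)x^4 + (5/3)x^3 - 10x^2 - (829/27)x + 3932/81

Δ f = -2x^3 - 10x^2 - 9x - 29/6
E_{-3} f = -(1/2)x^4 + (11/3)x^3 - 6x^2 - 11x + 31
(Δ + E_{-3}) f = -(1/2)x^4 + (5/3)x^3 - 16x^2 - 20x + 157/6
Δ f = -2x^3 - 10x^2 - 9x - 29/6
(-2Δ) f = 4x^3 + 20x^2 + 18x + 29/3
E_{2/3} f = -(1/2)x^4 - (11/3)x^3 - 6x^2 - (154/27)x + 61/162
E_{-2} f = -(1/2)x^4 + (5/3)x^3 + 2x^2 - 14x + 103/6
(-2Δ + E_{2/3} + E_{-2}) f = -x^4 + 2x^3 + 16x^2 - (46/27)x + 2204/81
Δ f = -2x^3 - 10x^2 - 9x - 29/6
((Δ + E_{-3}) + (-2Δ + E_{2/3} + E_{-2}) + Δ) f = -(3/2)x^4 + (5/3)x^3 - 10x^2 - (829/27)x + 3932/81


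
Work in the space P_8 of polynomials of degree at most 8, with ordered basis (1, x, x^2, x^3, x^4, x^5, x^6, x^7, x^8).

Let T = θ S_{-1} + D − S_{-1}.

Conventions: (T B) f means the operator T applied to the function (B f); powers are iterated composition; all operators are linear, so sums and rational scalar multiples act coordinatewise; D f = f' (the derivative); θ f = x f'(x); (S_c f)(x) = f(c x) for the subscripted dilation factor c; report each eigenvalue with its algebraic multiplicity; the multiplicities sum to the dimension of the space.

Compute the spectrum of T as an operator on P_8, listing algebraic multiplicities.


λ = -6 (multiplicity 1), λ = -4 (multiplicity 1), λ = -2 (multiplicity 1), λ = -1 (multiplicity 1), λ = 0 (multiplicity 1), λ = 1 (multiplicity 1), λ = 3 (multiplicity 1), λ = 5 (multiplicity 1), λ = 7 (multiplicity 1)

image of 1: -1
image of x: 1
image of x^2: x^2 + 2x
image of x^3: -2x^3 + 3x^2
image of x^4: 3x^4 + 4x^3
image of x^5: -4x^5 + 5x^4
image of x^6: 5x^6 + 6x^5
image of x^7: -6x^7 + 7x^6
image of x^8: 7x^8 + 8x^7
the matrix is upper triangular; its diagonal is (-1, 0, 1, -2, 3, -4, 5, -6, 7)
for a triangular matrix the eigenvalues are the diagonal entries, with algebraic multiplicity their repetition count


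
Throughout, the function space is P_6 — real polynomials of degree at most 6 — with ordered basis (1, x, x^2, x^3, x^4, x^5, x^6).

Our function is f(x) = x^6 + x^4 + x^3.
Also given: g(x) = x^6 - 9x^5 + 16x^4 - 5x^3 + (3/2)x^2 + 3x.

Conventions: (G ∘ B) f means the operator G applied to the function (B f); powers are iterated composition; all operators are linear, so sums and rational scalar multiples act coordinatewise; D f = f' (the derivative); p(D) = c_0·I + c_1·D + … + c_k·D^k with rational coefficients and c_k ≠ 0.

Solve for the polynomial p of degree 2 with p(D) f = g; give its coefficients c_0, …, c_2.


c_0 = 1, c_1 = -3/2, c_2 = 1/2

D^0 f = x^6 + x^4 + x^3
D^1 f = 6x^5 + 4x^3 + 3x^2
D^2 f = 30x^4 + 12x^2 + 6x
matching coefficients of g against c_0 f + c_1 Df + … from the top degree down determines the c_i
solution: c_0 = 1, c_1 = -3/2, c_2 = 1/2


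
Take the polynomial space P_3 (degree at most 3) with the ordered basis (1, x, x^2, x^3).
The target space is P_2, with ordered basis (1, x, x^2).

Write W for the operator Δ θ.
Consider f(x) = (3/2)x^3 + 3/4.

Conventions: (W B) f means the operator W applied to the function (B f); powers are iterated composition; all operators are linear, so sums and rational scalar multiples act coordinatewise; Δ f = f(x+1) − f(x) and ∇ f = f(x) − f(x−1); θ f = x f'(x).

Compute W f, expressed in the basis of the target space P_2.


θ f = (9/2)x^3
Δ θ f = (27/2)x^2 + (27/2)x + 9/2

g(x) = (27/2)x^2 + (27/2)x + 9/2


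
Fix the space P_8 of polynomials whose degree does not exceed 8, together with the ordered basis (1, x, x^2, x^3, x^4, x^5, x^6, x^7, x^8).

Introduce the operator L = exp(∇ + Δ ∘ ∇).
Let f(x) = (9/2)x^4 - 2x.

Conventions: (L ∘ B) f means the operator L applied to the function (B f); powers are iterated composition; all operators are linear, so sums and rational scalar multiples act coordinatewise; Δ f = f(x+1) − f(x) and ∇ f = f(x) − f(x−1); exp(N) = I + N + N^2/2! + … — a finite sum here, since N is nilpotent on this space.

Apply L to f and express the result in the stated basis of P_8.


order-1 term: 18x^3 + 27x^2 + 18x + 5/2
order-2 term: 27x^2 + 54x + 63/2
order-3 term: 18x + 27
order-4 term: 9/2
the series for exp(∇ + Δ ∘ ∇) f terminates at order 4
exp(∇ + Δ ∘ ∇) f = (9/2)x^4 + 18x^3 + 54x^2 + 88x + 131/2

the result is g(x) = (9/2)x^4 + 18x^3 + 54x^2 + 88x + 131/2


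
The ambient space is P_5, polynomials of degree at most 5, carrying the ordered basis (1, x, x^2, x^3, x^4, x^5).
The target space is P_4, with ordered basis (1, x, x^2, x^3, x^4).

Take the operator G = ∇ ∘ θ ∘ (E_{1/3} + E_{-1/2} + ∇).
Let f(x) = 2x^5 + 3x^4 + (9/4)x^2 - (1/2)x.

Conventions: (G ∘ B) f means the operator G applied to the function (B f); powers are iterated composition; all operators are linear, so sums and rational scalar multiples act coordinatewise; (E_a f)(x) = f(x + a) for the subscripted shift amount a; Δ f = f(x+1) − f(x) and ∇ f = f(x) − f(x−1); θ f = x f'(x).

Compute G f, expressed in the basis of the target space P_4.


E_{1/3} f = 2x^5 + (19/3)x^4 + (56/9)x^3 + (539/108)x^2 + (127/81)x + 125/972
E_{-1/2} f = 2x^5 - 2x^4 - x^3 + (17/4)x^2 - (29/8)x + 15/16
∇ f = 10x^4 - 8x^3 + 2x^2 + (13/2)x - 15/4
(E_{1/3} + E_{-1/2} + ∇) f = 4x^5 + (43/3)x^4 - (25/9)x^3 + (607/54)x^2 + (2879/648)x - 10435/3888
θ (E_{1/3} + E_{-1/2} + ∇) f = 20x^5 + (172/3)x^4 - (25/3)x^3 + (607/27)x^2 + (2879/648)x
∇ θ (E_{1/3} + E_{-1/2} + ∇) f = 100x^4 + (88/3)x^3 - 169x^2 + (5381/27)x - 41281/648

the result is g(x) = 100x^4 + (88/3)x^3 - 169x^2 + (5381/27)x - 41281/648
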